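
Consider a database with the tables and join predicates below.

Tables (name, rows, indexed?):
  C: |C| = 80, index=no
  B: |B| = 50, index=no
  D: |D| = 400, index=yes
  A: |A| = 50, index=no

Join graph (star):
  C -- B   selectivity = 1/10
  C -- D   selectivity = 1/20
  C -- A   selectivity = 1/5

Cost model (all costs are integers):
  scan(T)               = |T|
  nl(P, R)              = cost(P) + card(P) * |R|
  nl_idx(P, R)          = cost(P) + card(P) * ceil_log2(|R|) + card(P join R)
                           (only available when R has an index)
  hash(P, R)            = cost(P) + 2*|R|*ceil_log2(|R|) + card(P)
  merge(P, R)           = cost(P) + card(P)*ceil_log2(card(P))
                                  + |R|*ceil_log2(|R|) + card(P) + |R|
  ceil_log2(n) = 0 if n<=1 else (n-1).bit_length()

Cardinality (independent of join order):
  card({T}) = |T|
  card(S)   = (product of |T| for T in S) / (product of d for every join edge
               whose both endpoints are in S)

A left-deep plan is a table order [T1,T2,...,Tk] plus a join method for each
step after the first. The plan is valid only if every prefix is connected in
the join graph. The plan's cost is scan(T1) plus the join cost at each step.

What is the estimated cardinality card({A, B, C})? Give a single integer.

4000

Tables in S: A(50), B(50), C(80)
Edges inside S: C-B(d=10), C-A(d=5)
numerator = 50 * 50 * 80 = 200000
denominator = 10 * 5 = 50
card(S) = 200000 / 50 = 4000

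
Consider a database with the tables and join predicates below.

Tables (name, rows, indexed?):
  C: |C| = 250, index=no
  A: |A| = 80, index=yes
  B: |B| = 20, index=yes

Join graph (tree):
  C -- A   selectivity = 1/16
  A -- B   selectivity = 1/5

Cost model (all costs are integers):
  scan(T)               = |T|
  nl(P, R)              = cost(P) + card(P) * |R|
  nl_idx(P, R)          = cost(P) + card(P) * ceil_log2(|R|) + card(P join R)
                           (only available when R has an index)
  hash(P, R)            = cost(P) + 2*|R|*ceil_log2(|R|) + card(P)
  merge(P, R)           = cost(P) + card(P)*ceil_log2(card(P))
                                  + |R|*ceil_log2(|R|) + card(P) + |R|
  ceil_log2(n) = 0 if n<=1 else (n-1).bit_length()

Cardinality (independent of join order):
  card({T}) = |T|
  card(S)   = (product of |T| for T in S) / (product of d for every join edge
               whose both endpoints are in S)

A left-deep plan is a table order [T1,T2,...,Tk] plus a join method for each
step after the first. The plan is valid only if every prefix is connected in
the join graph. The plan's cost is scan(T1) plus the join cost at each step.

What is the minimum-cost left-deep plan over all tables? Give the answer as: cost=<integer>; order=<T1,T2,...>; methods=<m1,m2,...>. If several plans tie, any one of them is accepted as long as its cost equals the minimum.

Selinger DP (subsets sized 1..n):
  {C}: scan cost=250, card=250
  {A}: scan cost=80, card=80
  {B}: scan cost=20, card=20
  {AC}: card=1250; try (A,hash)→1620, (C,merge)→2970, (A,merge)→3140, (A,nl_idx)→3250, (C,hash)→4160, (C,nl)→20080 …(+1); best=1620 via (A,hash)
  {AB}: card=320; try (B,hash)→360, (A,nl_idx)→480, (A,merge)→780, (B,nl_idx)→800, (B,merge)→840, (A,hash)→1160 …(+2); best=360 via (B,hash)
  {ABC}: card=5000; try (B,hash)→3070, (C,hash)→4680, (C,merge)→5810, (B,nl_idx)→12870, (B,merge)→16740, (B,nl)→26620 …(+1); best=3070 via (B,hash)

cost=3070; order=C,A,B; methods=hash,hash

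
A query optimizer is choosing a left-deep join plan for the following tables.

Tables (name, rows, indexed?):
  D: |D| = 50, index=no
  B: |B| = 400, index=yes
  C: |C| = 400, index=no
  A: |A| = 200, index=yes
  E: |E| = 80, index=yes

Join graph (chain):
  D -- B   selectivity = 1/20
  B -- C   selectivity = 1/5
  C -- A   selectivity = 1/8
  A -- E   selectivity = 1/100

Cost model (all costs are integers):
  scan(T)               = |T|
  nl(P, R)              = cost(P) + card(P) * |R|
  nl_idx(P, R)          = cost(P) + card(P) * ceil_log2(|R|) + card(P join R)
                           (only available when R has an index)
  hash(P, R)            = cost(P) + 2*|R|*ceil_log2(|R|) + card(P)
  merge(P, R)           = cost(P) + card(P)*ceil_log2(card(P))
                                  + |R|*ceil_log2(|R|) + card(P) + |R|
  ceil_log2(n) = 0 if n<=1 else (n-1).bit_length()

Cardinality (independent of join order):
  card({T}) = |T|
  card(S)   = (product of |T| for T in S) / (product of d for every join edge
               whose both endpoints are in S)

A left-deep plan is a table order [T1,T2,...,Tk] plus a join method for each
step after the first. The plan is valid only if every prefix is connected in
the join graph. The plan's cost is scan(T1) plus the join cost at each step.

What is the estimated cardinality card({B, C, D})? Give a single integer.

Tables in S: B(400), C(400), D(50)
Edges inside S: D-B(d=20), B-C(d=5)
numerator = 400 * 400 * 50 = 8000000
denominator = 20 * 5 = 100
card(S) = 8000000 / 100 = 80000

80000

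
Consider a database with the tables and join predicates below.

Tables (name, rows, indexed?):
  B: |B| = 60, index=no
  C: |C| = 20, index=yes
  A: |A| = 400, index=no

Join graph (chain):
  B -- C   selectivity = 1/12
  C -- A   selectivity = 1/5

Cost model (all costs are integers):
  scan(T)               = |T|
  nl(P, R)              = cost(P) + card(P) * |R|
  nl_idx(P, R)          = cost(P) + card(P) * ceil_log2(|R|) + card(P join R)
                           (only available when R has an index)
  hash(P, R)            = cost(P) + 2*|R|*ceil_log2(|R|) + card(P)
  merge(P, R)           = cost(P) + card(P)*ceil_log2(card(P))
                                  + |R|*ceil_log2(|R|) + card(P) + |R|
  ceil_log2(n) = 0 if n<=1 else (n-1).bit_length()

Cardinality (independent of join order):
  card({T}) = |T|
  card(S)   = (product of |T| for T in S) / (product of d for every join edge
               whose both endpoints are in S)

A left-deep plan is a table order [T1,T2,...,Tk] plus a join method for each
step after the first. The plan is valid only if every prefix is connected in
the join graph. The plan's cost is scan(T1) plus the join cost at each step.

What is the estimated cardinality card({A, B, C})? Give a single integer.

8000

Tables in S: A(400), B(60), C(20)
Edges inside S: B-C(d=12), C-A(d=5)
numerator = 400 * 60 * 20 = 480000
denominator = 12 * 5 = 60
card(S) = 480000 / 60 = 8000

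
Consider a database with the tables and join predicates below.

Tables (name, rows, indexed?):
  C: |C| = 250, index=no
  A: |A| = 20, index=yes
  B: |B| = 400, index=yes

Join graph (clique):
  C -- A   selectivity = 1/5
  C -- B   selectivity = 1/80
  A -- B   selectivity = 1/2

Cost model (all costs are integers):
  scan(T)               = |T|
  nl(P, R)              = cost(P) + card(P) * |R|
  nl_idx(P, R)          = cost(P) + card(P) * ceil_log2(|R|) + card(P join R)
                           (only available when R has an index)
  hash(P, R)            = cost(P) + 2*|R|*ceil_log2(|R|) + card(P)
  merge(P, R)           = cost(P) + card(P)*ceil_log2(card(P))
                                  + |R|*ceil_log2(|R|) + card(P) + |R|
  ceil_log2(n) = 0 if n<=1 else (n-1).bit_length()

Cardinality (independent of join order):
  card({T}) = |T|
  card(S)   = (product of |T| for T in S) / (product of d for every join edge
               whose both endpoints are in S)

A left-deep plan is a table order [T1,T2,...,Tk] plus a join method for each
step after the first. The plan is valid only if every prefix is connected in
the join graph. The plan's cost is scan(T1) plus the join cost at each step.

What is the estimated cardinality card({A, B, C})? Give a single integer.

2500

Tables in S: A(20), B(400), C(250)
Edges inside S: C-A(d=5), C-B(d=80), A-B(d=2)
numerator = 20 * 400 * 250 = 2000000
denominator = 5 * 80 * 2 = 800
card(S) = 2000000 / 800 = 2500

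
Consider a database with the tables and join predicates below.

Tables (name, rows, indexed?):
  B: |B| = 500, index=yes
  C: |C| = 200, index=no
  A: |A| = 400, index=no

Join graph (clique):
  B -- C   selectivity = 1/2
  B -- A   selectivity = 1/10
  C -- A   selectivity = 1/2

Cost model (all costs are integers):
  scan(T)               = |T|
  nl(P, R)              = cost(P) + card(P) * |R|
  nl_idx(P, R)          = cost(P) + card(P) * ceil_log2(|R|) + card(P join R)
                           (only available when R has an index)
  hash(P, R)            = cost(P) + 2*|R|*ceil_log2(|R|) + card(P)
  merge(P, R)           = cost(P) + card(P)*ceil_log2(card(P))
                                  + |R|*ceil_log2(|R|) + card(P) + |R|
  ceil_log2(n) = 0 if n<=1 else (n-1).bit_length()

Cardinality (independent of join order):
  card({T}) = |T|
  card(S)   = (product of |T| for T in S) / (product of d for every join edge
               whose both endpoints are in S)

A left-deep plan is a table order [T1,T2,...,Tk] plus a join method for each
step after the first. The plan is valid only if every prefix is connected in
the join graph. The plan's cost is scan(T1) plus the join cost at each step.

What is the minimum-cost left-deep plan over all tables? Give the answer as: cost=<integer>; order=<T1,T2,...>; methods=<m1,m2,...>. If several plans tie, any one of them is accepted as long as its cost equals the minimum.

Selinger DP (subsets sized 1..n):
  {B}: scan cost=500, card=500
  {C}: scan cost=200, card=200
  {A}: scan cost=400, card=400
  {BC}: card=50000; try (C,hash)→4200, (B,merge)→7000, (C,merge)→7300, (B,hash)→9400, (B,nl_idx)→52000, (B,nl)→100200 …(+1); best=4200 via (C,hash)
  {AB}: card=20000; try (A,hash)→8200, (B,merge)→9400, (A,merge)→9500, (B,hash)→9800, (B,nl_idx)→24000, (B,nl)→200400 …(+1); best=8200 via (A,hash)
  {AC}: card=40000; try (C,hash)→4000, (A,merge)→6000, (C,merge)→6200, (A,hash)→7600, (A,nl)→80200, (C,nl)→80400; best=4000 via (C,hash)
  {ABC}: card=1000000; try (C,hash)→31400, (B,hash)→53000, (A,hash)→61400, (C,merge)→330000, (B,merge)→689000, (A,merge)→858200 …(+4); best=31400 via (C,hash)

cost=31400; order=B,A,C; methods=hash,hash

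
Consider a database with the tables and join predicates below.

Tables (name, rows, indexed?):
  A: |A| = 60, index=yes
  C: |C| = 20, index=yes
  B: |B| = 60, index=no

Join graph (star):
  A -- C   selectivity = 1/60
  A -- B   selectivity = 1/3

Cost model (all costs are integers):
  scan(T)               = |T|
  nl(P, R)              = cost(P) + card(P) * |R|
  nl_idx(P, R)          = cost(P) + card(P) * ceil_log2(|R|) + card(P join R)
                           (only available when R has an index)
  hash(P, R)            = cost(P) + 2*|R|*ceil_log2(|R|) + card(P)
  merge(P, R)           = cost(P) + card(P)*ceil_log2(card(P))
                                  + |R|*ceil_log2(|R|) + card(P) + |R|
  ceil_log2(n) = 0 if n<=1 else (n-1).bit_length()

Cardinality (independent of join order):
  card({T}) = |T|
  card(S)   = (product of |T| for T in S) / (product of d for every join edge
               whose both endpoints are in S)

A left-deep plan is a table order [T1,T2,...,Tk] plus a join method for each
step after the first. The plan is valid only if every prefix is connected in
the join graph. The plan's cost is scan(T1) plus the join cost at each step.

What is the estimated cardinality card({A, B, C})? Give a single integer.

Tables in S: A(60), B(60), C(20)
Edges inside S: A-C(d=60), A-B(d=3)
numerator = 60 * 60 * 20 = 72000
denominator = 60 * 3 = 180
card(S) = 72000 / 180 = 400

400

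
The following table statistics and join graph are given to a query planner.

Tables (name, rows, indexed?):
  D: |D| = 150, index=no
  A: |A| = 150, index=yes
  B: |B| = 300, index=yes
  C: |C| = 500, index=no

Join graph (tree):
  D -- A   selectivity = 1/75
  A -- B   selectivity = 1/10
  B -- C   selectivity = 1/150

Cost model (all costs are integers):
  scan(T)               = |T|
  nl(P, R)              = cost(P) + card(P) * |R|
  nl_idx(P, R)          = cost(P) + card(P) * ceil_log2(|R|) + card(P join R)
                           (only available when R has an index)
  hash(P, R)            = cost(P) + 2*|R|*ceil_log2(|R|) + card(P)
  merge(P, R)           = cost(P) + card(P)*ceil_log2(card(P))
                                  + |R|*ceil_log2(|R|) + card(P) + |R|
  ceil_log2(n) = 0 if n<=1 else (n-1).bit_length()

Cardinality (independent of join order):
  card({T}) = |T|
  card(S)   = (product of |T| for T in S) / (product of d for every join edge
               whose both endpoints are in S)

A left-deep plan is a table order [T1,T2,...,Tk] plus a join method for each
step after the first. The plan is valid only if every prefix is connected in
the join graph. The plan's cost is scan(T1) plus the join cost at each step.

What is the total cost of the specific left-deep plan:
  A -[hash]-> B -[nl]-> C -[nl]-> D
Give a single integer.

4505700

step 1: scan A: cost=150, card=150
step 2: join B via hash
    card(P join B) = 150*300/(10) = 4500
    cost = 150 + 2*300*9 + 150 = 5700
step 3: join C via nl
    card(P join C) = 4500*500/(150) = 15000
    cost = 5700 + 4500*500 = 2255700
step 4: join D via nl
    card(P join D) = 15000*150/(75) = 30000
    cost = 2255700 + 15000*150 = 4505700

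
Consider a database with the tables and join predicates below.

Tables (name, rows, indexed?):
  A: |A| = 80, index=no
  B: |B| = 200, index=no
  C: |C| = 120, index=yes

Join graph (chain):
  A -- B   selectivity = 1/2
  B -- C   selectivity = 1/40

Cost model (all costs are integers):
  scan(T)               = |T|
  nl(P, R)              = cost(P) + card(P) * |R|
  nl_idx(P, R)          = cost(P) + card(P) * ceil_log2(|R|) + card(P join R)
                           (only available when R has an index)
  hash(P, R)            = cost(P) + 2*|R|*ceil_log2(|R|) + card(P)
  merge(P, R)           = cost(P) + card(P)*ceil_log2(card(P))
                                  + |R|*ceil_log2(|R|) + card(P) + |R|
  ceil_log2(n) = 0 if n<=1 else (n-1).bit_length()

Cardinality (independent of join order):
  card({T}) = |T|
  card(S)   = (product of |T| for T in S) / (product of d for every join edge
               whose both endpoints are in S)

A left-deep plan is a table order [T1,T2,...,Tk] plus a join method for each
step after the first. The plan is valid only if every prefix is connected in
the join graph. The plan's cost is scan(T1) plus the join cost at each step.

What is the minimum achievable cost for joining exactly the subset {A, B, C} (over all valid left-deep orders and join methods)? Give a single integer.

3800

Selinger DP over subsets of {A,B,C}:
  {A}: scan cost=80, card=80
  {B}: scan cost=200, card=200
  {C}: scan cost=120, card=120
  {AB}: card=8000; try (A,hash)→1520, (B,merge)→2520, (A,merge)→2640, (B,hash)→3360, (B,nl)→16080, (A,nl)→16200; best=1520 via (A,hash)
  {BC}: card=600; try (C,hash)→2080, (C,nl_idx)→2200, (B,merge)→2880, (C,merge)→2960, (B,hash)→3440, (B,nl)→24120 …(+1); best=2080 via (C,hash)
  {ABC}: card=24000; try (A,hash)→3800, (A,merge)→9320, (C,hash)→11200, (A,nl)→50080, (C,nl_idx)→81520, (C,merge)→114480 …(+1); best=3800 via (A,hash)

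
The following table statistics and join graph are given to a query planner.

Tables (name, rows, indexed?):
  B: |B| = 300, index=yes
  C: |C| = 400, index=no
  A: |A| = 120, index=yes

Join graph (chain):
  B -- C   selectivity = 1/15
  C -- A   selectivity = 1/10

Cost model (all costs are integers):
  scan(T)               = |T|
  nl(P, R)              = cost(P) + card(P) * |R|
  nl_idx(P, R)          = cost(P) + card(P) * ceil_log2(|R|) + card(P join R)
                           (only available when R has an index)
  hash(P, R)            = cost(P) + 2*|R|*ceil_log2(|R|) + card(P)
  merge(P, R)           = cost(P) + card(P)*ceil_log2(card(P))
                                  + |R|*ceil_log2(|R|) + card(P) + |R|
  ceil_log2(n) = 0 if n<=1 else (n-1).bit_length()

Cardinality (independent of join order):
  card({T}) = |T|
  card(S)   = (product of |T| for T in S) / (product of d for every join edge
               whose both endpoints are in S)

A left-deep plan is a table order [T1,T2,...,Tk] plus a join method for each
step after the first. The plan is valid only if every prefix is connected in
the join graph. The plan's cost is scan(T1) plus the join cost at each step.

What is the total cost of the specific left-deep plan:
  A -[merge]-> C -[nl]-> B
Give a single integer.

1445080

step 1: scan A: cost=120, card=120
step 2: join C via merge
    card(P join C) = 120*400/(10) = 4800
    cost = 120 + 120*7 + 400*9 + 120 + 400 = 5080
step 3: join B via nl
    card(P join B) = 4800*300/(15) = 96000
    cost = 5080 + 4800*300 = 1445080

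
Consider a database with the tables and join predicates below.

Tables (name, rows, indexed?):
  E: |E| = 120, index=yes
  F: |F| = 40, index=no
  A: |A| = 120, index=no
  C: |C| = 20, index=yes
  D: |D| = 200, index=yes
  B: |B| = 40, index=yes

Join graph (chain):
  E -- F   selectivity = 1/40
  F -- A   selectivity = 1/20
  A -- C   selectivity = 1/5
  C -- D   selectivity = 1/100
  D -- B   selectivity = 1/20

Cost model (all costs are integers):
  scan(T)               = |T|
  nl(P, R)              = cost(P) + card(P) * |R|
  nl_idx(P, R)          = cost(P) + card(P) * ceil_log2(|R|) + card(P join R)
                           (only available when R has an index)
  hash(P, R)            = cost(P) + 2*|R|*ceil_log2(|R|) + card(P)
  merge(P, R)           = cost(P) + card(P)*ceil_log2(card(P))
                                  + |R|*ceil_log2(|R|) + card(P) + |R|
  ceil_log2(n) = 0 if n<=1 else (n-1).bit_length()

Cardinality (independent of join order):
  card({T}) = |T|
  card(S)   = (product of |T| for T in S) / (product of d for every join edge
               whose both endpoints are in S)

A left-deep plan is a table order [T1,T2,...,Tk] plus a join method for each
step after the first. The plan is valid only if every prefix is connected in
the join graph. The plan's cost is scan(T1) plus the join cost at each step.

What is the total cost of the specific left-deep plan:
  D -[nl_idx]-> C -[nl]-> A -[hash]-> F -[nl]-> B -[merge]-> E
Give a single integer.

135160

step 1: scan D: cost=200, card=200
step 2: join C via nl_idx
    card(P join C) = 200*20/(100) = 40
    cost = 200 + 200*5 + 40 = 1240
step 3: join A via nl
    card(P join A) = 40*120/(5) = 960
    cost = 1240 + 40*120 = 6040
step 4: join F via hash
    card(P join F) = 960*40/(20) = 1920
    cost = 6040 + 2*40*6 + 960 = 7480
step 5: join B via nl
    card(P join B) = 1920*40/(20) = 3840
    cost = 7480 + 1920*40 = 84280
step 6: join E via merge
    card(P join E) = 3840*120/(40) = 11520
    cost = 84280 + 3840*12 + 120*7 + 3840 + 120 = 135160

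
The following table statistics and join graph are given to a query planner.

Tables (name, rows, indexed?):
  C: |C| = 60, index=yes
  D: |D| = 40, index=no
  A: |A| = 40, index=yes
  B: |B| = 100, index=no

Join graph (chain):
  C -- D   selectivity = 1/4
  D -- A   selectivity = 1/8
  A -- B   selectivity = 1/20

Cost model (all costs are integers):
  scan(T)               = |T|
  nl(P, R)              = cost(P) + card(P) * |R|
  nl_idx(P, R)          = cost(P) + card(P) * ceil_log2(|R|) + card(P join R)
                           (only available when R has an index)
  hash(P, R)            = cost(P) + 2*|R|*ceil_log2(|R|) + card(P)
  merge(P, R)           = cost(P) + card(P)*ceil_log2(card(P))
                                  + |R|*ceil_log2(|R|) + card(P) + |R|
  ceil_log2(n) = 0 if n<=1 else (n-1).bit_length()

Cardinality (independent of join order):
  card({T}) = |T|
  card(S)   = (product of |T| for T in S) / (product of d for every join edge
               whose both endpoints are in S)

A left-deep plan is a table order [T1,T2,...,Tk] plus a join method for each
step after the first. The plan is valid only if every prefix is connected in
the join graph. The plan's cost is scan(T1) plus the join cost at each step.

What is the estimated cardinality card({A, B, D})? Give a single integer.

1000

Tables in S: A(40), B(100), D(40)
Edges inside S: D-A(d=8), A-B(d=20)
numerator = 40 * 100 * 40 = 160000
denominator = 8 * 20 = 160
card(S) = 160000 / 160 = 1000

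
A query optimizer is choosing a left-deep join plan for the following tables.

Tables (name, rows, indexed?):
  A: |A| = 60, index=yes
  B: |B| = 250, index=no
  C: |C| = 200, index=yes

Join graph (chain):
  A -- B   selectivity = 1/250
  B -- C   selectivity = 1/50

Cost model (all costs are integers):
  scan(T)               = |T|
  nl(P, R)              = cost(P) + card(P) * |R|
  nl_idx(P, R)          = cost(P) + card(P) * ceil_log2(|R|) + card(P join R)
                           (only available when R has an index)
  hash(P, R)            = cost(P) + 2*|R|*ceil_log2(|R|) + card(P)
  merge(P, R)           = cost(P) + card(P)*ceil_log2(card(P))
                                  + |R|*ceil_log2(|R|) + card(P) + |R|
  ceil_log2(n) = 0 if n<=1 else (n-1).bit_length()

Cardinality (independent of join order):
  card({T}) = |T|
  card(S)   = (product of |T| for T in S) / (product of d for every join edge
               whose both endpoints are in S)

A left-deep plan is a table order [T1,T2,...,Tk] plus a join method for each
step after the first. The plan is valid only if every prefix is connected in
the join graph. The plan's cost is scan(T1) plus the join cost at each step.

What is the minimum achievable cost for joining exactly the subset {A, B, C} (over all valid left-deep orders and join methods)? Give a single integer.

Selinger DP over subsets of {A,B,C}:
  {A}: scan cost=60, card=60
  {B}: scan cost=250, card=250
  {C}: scan cost=200, card=200
  {AB}: card=60; try (A,hash)→1220, (A,nl_idx)→1810, (B,merge)→2730, (A,merge)→2920, (B,hash)→4120, (B,nl)→15060 …(+1); best=1220 via (A,hash)
  {BC}: card=1000; try (C,nl_idx)→3250, (C,hash)→3700, (B,merge)→4250, (C,merge)→4300, (B,hash)→4400, (B,nl)→50200 …(+1); best=3250 via (C,nl_idx)
  {ABC}: card=240; try (C,nl_idx)→1940, (C,merge)→3440, (C,hash)→4480, (A,hash)→4970, (A,nl_idx)→9490, (C,nl)→13220 …(+2); best=1940 via (C,nl_idx)

1940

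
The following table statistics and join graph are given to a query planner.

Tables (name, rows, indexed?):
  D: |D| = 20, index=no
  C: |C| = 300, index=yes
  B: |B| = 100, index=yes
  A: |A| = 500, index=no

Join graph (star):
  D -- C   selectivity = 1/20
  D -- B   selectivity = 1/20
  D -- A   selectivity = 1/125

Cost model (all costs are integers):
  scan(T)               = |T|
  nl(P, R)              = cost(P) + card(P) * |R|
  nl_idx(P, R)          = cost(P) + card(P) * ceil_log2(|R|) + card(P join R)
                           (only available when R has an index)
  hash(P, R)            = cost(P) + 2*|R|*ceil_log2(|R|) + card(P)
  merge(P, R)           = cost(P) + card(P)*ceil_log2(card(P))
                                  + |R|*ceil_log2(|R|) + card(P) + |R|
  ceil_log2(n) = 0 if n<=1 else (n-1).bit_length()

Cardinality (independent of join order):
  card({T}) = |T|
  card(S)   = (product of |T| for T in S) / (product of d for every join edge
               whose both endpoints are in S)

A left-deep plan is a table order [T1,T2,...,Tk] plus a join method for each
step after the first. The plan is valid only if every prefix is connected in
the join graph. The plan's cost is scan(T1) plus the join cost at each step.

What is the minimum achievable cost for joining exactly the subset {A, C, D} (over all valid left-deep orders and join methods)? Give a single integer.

Selinger DP over subsets of {A,C,D}:
  {D}: scan cost=20, card=20
  {C}: scan cost=300, card=300
  {A}: scan cost=500, card=500
  {CD}: card=300; try (C,nl_idx)→500, (D,hash)→800, (C,merge)→3140, (D,merge)→3420, (C,hash)→5440, (C,nl)→6020 …(+1); best=500 via (C,nl_idx)
  {AD}: card=80; try (D,hash)→1200, (A,merge)→5140, (D,merge)→5620, (A,hash)→9040, (A,nl)→10020, (D,nl)→10500; best=1200 via (D,hash)
  {ACD}: card=1200; try (C,nl_idx)→3120, (C,merge)→4840, (C,hash)→6680, (A,merge)→8500, (A,hash)→9800, (C,nl)→25200 …(+1); best=3120 via (C,nl_idx)

3120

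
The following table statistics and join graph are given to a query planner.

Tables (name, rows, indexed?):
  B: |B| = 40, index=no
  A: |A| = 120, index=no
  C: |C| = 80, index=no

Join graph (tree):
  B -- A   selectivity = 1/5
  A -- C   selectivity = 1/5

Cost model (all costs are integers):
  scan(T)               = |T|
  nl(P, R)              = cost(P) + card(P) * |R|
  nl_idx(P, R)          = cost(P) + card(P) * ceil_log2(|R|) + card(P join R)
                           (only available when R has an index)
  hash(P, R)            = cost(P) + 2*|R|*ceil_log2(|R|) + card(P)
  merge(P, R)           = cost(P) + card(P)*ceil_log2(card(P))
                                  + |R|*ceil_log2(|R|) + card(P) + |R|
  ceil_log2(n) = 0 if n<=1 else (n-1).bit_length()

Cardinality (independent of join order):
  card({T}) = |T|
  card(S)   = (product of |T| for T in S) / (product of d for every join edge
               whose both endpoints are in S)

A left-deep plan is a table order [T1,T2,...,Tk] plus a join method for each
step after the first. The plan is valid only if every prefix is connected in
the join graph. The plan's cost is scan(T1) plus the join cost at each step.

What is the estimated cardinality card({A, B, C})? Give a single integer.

15360

Tables in S: A(120), B(40), C(80)
Edges inside S: B-A(d=5), A-C(d=5)
numerator = 120 * 40 * 80 = 384000
denominator = 5 * 5 = 25
card(S) = 384000 / 25 = 15360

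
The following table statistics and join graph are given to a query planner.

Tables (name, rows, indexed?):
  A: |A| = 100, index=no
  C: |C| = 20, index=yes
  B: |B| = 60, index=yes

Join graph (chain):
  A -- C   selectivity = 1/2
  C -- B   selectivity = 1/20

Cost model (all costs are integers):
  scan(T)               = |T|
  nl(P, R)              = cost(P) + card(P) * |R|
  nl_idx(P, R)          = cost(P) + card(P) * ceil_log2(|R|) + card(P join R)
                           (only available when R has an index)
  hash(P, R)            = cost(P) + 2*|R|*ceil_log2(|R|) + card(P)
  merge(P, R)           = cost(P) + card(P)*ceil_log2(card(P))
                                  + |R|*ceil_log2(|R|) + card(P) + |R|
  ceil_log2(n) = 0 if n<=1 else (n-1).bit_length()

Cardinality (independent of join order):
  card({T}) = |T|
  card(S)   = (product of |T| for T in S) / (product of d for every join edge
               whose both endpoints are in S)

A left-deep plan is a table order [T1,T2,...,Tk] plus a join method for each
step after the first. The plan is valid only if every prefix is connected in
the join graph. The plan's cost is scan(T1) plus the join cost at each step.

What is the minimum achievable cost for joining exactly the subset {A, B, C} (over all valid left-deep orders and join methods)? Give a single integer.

Selinger DP over subsets of {A,B,C}:
  {A}: scan cost=100, card=100
  {C}: scan cost=20, card=20
  {B}: scan cost=60, card=60
  {AC}: card=1000; try (C,hash)→400, (A,merge)→940, (C,merge)→1020, (A,hash)→1440, (C,nl_idx)→1600, (A,nl)→2020 …(+1); best=400 via (C,hash)
  {BC}: card=60; try (B,nl_idx)→200, (C,hash)→320, (C,nl_idx)→420, (B,merge)→560, (C,merge)→600, (B,hash)→760 …(+2); best=200 via (B,nl_idx)
  {ABC}: card=3000; try (A,merge)→1420, (A,hash)→1660, (B,hash)→2120, (A,nl)→6200, (B,nl_idx)→9400, (B,merge)→11820 …(+1); best=1420 via (A,merge)

1420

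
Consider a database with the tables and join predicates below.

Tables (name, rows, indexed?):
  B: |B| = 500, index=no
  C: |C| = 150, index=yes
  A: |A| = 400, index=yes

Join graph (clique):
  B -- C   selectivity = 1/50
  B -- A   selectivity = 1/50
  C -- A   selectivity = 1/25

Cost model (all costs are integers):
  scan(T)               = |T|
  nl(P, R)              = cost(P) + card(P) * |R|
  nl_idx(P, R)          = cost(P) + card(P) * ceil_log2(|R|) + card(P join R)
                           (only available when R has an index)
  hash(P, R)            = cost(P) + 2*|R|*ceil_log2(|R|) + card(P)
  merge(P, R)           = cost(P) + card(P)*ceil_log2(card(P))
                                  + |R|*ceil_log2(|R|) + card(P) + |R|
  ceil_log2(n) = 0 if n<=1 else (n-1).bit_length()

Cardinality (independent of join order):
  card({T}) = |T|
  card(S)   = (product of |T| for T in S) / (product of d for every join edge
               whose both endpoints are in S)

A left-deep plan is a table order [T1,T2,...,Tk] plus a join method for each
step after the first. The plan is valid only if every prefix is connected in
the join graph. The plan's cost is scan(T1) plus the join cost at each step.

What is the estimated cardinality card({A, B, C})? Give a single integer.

480

Tables in S: A(400), B(500), C(150)
Edges inside S: B-C(d=50), B-A(d=50), C-A(d=25)
numerator = 400 * 500 * 150 = 30000000
denominator = 50 * 50 * 25 = 62500
card(S) = 30000000 / 62500 = 480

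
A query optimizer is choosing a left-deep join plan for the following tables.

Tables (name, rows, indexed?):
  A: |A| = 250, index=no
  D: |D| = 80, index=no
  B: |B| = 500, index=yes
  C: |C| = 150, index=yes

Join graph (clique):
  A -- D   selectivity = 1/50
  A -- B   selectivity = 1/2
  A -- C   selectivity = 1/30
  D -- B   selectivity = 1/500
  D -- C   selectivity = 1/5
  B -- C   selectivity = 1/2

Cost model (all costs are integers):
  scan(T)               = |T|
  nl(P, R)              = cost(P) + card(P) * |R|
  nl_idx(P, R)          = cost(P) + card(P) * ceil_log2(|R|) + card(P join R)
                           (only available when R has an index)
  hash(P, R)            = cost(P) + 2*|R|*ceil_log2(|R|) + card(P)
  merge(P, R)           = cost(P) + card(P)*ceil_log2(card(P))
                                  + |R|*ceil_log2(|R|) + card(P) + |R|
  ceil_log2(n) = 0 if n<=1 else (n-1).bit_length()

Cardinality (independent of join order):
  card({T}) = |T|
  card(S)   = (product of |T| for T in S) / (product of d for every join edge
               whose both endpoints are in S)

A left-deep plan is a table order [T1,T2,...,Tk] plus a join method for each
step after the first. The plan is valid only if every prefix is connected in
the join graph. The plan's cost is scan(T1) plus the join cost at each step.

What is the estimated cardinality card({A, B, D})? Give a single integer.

Tables in S: A(250), B(500), D(80)
Edges inside S: A-D(d=50), A-B(d=2), D-B(d=500)
numerator = 250 * 500 * 80 = 10000000
denominator = 50 * 2 * 500 = 50000
card(S) = 10000000 / 50000 = 200

200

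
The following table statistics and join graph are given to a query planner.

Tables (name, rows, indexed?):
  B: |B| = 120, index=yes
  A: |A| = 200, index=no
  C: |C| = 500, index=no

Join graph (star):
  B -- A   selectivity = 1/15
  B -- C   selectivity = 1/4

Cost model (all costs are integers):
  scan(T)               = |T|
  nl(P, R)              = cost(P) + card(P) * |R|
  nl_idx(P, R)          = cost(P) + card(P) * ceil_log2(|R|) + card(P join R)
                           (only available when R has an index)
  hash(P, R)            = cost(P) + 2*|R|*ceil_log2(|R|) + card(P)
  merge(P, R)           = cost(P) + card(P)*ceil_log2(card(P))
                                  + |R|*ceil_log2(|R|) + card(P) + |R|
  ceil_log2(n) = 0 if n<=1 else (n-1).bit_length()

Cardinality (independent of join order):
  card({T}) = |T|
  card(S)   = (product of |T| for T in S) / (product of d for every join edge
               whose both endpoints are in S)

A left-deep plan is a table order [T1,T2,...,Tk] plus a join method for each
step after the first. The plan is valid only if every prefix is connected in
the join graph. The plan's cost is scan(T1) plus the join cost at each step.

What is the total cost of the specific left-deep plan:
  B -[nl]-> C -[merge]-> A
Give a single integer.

step 1: scan B: cost=120, card=120
step 2: join C via nl
    card(P join C) = 120*500/(4) = 15000
    cost = 120 + 120*500 = 60120
step 3: join A via merge
    card(P join A) = 15000*200/(15) = 200000
    cost = 60120 + 15000*14 + 200*8 + 15000 + 200 = 286920

286920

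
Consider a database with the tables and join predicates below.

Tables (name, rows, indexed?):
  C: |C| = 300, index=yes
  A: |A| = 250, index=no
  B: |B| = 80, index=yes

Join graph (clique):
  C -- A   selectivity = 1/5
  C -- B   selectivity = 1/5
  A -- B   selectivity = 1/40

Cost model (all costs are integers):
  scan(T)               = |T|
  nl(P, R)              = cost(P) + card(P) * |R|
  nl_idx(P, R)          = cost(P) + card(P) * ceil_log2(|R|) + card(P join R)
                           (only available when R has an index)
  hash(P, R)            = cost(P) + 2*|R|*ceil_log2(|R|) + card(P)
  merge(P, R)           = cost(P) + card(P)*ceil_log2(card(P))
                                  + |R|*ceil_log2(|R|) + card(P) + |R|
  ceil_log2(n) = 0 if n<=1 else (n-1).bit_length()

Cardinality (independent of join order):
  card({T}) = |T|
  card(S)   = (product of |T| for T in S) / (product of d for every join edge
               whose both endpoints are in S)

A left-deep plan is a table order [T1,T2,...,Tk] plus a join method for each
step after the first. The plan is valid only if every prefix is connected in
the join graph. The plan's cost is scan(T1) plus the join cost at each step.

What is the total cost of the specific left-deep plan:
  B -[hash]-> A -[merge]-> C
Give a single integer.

step 1: scan B: cost=80, card=80
step 2: join A via hash
    card(P join A) = 80*250/(40) = 500
    cost = 80 + 2*250*8 + 80 = 4160
step 3: join C via merge
    card(P join C) = 500*300/(5*5) = 6000
    cost = 4160 + 500*9 + 300*9 + 500 + 300 = 12160

12160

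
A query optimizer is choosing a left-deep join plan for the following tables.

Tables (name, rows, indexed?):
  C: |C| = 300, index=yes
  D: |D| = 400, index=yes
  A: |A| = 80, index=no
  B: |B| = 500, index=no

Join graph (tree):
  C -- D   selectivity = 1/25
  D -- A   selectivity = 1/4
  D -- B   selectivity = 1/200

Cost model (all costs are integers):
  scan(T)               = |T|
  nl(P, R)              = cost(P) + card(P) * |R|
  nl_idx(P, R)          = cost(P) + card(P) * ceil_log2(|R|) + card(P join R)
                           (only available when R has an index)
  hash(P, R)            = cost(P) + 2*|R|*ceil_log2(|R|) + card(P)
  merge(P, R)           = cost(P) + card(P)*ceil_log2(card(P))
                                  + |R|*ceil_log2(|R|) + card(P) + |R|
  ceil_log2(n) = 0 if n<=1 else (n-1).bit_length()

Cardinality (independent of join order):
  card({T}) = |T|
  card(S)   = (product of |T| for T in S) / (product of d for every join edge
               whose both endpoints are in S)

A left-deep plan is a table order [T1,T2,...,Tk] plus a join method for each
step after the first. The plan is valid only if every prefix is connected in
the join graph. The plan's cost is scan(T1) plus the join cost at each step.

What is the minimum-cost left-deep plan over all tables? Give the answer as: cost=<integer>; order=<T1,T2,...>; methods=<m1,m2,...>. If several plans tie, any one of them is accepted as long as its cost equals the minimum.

Selinger DP (subsets sized 1..n):
  {C}: scan cost=300, card=300
  {D}: scan cost=400, card=400
  {A}: scan cost=80, card=80
  {B}: scan cost=500, card=500
  {CD}: card=4800; try (C,hash)→6200, (D,merge)→7300, (C,merge)→7400, (D,hash)→7800, (D,nl_idx)→7800, (C,nl_idx)→8800 …(+2); best=6200 via (C,hash)
  {AD}: card=8000; try (A,hash)→1920, (D,merge)→4720, (A,merge)→5040, (D,hash)→7360, (D,nl_idx)→8800, (D,nl)→32080 …(+1); best=1920 via (A,hash)
  {BD}: card=1000; try (D,nl_idx)→6000, (D,hash)→8200, (B,merge)→9400, (D,merge)→9500, (B,hash)→9800, (B,nl)→200400 …(+1); best=6000 via (D,nl_idx)
  {ACD}: card=96000; try (A,hash)→12120, (C,hash)→15320, (A,merge)→74040, (C,merge)→116920, (C,nl_idx)→169920, (A,nl)→390200 …(+1); best=12120 via (A,hash)
  {BCD}: card=12000; try (C,hash)→12400, (C,merge)→20000, (B,hash)→20000, (C,nl_idx)→27000, (B,merge)→78400, (C,nl)→306000 …(+1); best=12400 via (C,hash)
  {ABD}: card=20000; try (A,hash)→8120, (A,merge)→17640, (B,hash)→18920, (A,nl)→86000, (B,merge)→118920, (B,nl)→4001920; best=8120 via (A,hash)
  {ABCD}: card=240000; try (A,hash)→25520, (C,hash)→33520, (B,hash)→117120, (A,merge)→193040, (C,merge)→331120, (C,nl_idx)→428120 …(+4); best=25520 via (A,hash)

cost=25520; order=B,D,C,A; methods=nl_idx,hash,hash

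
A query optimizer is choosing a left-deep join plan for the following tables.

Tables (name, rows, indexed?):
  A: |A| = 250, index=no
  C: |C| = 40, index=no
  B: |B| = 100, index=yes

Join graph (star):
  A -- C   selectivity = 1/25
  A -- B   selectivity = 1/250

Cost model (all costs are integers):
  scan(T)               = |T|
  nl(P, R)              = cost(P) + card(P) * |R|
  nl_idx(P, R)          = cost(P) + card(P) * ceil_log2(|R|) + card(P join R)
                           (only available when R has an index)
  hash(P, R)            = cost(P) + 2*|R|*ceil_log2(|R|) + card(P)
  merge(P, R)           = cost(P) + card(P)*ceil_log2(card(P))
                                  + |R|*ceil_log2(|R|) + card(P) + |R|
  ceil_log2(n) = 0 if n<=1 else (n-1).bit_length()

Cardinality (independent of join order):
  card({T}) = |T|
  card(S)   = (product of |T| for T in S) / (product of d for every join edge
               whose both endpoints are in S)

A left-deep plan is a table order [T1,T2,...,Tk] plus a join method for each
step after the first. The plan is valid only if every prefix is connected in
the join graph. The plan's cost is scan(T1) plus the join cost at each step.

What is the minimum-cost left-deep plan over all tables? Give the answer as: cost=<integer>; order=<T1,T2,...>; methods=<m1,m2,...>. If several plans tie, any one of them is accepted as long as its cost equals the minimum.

cost=2480; order=A,B,C; methods=hash,hash

Selinger DP (subsets sized 1..n):
  {A}: scan cost=250, card=250
  {C}: scan cost=40, card=40
  {B}: scan cost=100, card=100
  {AC}: card=400; try (C,hash)→980, (A,merge)→2570, (C,merge)→2780, (A,hash)→4080, (A,nl)→10040, (C,nl)→10250; best=980 via (C,hash)
  {AB}: card=100; try (B,hash)→1900, (B,nl_idx)→2100, (A,merge)→3150, (B,merge)→3300, (A,hash)→4200, (A,nl)→25100 …(+1); best=1900 via (B,hash)
  {ABC}: card=160; try (C,hash)→2480, (B,hash)→2780, (C,merge)→2980, (B,nl_idx)→3940, (B,merge)→5780, (C,nl)→5900 …(+1); best=2480 via (C,hash)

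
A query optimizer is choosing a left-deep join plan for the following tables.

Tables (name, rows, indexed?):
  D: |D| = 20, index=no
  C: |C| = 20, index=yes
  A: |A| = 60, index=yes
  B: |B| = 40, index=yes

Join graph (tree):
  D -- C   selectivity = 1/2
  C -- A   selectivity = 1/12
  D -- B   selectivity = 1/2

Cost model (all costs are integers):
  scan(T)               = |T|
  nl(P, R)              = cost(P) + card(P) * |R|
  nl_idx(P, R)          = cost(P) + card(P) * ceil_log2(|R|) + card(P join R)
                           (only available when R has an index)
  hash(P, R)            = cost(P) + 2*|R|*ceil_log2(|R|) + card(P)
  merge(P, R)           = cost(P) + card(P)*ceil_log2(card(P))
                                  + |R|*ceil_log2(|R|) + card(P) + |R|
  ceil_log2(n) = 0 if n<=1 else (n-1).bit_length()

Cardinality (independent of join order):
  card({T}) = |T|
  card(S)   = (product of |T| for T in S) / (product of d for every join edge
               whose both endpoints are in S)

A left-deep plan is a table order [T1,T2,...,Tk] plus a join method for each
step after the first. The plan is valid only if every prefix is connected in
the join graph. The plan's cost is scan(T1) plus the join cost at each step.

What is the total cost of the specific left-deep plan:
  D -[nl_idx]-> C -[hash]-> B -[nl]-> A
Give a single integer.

step 1: scan D: cost=20, card=20
step 2: join C via nl_idx
    card(P join C) = 20*20/(2) = 200
    cost = 20 + 20*5 + 200 = 320
step 3: join B via hash
    card(P join B) = 200*40/(2) = 4000
    cost = 320 + 2*40*6 + 200 = 1000
step 4: join A via nl
    card(P join A) = 4000*60/(12) = 20000
    cost = 1000 + 4000*60 = 241000

241000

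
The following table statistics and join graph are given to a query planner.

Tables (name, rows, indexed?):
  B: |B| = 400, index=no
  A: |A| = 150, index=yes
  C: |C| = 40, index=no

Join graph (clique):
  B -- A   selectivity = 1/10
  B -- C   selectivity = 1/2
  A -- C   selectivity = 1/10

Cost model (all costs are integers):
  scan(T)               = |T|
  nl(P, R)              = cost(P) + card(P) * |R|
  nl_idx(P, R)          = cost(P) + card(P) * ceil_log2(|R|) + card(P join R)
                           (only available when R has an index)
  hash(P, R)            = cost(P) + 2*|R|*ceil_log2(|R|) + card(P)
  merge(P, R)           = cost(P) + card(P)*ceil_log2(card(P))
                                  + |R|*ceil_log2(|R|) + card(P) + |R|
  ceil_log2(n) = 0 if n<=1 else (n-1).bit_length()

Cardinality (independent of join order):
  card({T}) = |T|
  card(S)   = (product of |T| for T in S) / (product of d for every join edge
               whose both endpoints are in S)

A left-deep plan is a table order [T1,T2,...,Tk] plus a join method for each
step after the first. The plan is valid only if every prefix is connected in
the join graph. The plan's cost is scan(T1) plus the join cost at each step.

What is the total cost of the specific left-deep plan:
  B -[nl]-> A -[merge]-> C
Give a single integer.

step 1: scan B: cost=400, card=400
step 2: join A via nl
    card(P join A) = 400*150/(10) = 6000
    cost = 400 + 400*150 = 60400
step 3: join C via merge
    card(P join C) = 6000*40/(2*10) = 12000
    cost = 60400 + 6000*13 + 40*6 + 6000 + 40 = 144680

144680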